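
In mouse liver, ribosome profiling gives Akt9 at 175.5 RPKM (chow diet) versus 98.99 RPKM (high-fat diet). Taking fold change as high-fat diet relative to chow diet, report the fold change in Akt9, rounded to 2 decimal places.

0.56

Fold change = 98.99 / 175.5 = 0.564
Akt9 is downregulated.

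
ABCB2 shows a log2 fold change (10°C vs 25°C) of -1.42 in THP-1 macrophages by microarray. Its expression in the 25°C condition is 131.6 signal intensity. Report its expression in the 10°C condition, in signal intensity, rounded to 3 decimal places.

49.181

Fold change = 2^(-1.42) = 0.3737
10°C expression = 131.6 × 0.3737 = 49.181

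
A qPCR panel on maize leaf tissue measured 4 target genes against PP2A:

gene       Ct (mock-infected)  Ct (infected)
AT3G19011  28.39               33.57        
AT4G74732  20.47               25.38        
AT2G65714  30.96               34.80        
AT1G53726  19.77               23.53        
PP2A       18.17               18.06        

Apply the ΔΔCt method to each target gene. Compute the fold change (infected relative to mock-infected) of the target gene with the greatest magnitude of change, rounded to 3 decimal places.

0.026

AT3G19011: ΔΔCt = (33.57−18.06) − (28.39−18.17) = 15.51 − 10.22 = 5.29; fold change = 2^-5.29 = 0.026
AT4G74732: ΔΔCt = (25.38−18.06) − (20.47−18.17) = 7.32 − 2.30 = 5.02; fold change = 2^-5.02 = 0.031
AT2G65714: ΔΔCt = (34.80−18.06) − (30.96−18.17) = 16.74 − 12.79 = 3.95; fold change = 2^-3.95 = 0.065
AT1G53726: ΔΔCt = (23.53−18.06) − (19.77−18.17) = 5.47 − 1.60 = 3.87; fold change = 2^-3.87 = 0.068
AT3G19011 has the largest |ΔΔCt| = 5.29.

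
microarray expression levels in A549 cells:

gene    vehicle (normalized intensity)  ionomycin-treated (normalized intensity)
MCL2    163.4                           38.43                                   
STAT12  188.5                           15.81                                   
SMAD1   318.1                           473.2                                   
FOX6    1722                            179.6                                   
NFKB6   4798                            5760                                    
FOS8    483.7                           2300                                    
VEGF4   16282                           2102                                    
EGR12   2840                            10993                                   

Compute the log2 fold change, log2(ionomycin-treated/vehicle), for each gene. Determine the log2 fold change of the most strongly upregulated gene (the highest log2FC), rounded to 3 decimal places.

log2(38.43/163.4) = -2.088  (MCL2)
log2(15.81/188.5) = -3.576  (STAT12)
log2(473.2/318.1) = 0.573  (SMAD1)
log2(179.6/1722) = -3.261  (FOX6)
log2(5760/4798) = 0.264  (NFKB6)
log2(2300/483.7) = 2.249  (FOS8)
log2(2102/16282) = -2.953  (VEGF4)
log2(10993/2840) = 1.953  (EGR12)
FOS8 is most strongly upregulated.

2.249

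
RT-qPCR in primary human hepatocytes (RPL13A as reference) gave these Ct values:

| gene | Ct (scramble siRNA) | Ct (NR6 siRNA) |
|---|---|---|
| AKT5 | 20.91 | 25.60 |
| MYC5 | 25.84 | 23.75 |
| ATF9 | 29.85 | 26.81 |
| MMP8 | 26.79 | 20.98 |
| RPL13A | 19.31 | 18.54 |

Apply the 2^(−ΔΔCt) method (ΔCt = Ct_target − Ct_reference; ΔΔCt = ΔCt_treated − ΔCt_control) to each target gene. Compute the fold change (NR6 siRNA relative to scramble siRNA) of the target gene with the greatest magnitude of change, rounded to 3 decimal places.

AKT5: ΔΔCt = (25.60−18.54) − (20.91−19.31) = 7.06 − 1.60 = 5.46; fold change = 2^-5.46 = 0.023
MYC5: ΔΔCt = (23.75−18.54) − (25.84−19.31) = 5.21 − 6.53 = -1.32; fold change = 2^1.32 = 2.497
ATF9: ΔΔCt = (26.81−18.54) − (29.85−19.31) = 8.27 − 10.54 = -2.27; fold change = 2^2.27 = 4.823
MMP8: ΔΔCt = (20.98−18.54) − (26.79−19.31) = 2.44 − 7.48 = -5.04; fold change = 2^5.04 = 32.900
AKT5 has the largest |ΔΔCt| = 5.46.

0.023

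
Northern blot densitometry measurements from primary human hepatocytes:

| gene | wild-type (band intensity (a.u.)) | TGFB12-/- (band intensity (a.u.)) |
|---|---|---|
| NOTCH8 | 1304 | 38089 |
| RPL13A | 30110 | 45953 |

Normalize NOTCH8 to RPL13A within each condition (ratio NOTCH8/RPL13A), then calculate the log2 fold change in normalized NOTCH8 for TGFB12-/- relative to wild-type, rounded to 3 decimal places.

4.258

NOTCH8/RPL13A (wild-type) = 1304 / 30110 = 0.043308
NOTCH8/RPL13A (TGFB12-/-) = 38089 / 45953 = 0.82887
Fold change = 0.82887 / 0.043308 = 19.1390
log2(19.1390) = 4.2584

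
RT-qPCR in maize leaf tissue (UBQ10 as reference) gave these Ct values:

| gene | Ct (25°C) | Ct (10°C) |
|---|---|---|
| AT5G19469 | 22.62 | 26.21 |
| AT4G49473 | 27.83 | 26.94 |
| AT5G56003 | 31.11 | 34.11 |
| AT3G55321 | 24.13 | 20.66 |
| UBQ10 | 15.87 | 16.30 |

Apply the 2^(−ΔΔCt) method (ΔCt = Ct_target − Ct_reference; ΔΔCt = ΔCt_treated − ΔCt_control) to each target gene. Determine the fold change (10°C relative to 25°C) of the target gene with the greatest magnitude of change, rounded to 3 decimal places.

AT5G19469: ΔΔCt = (26.21−16.30) − (22.62−15.87) = 9.91 − 6.75 = 3.16; fold change = 2^-3.16 = 0.112
AT4G49473: ΔΔCt = (26.94−16.30) − (27.83−15.87) = 10.64 − 11.96 = -1.32; fold change = 2^1.32 = 2.497
AT5G56003: ΔΔCt = (34.11−16.30) − (31.11−15.87) = 17.81 − 15.24 = 2.57; fold change = 2^-2.57 = 0.168
AT3G55321: ΔΔCt = (20.66−16.30) − (24.13−15.87) = 4.36 − 8.26 = -3.90; fold change = 2^3.90 = 14.929
AT3G55321 has the largest |ΔΔCt| = 3.90.

14.929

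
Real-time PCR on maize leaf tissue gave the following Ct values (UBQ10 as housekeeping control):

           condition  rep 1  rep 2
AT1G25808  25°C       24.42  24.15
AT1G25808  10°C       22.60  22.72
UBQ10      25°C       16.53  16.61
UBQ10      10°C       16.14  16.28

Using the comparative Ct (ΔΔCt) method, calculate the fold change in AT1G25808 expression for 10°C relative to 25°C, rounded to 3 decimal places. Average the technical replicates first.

Mean Ct: AT1G25808 25°C 24.285; AT1G25808 10°C 22.660; UBQ10 25°C 16.570; UBQ10 10°C 16.210
ΔCt(25°C) = 24.285 − 16.570 = 7.715
ΔCt(10°C) = 22.660 − 16.210 = 6.450
ΔΔCt = 6.450 − 7.715 = -1.265
Fold change = 2^(−(-1.265)) = 2^1.265 = 2.4033

2.403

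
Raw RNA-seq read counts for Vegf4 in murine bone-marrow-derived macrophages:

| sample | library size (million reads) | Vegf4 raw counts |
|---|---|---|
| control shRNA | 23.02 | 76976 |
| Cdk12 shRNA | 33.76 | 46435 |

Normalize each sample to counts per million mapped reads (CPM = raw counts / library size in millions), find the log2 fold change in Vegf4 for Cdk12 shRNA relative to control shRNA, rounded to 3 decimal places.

CPM(control shRNA) = 76976 / 23.02 = 3343.8749
CPM(Cdk12 shRNA) = 46435 / 33.76 = 1375.4443
Fold change = 1375.4443 / 3343.8749 = 0.41133
log2(0.41133) = -1.2816

-1.282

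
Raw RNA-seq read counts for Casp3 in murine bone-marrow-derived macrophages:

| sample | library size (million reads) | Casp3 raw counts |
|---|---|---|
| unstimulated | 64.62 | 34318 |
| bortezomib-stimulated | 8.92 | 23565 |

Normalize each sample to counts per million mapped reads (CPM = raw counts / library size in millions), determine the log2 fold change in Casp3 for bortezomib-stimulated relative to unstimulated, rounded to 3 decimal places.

2.315

CPM(unstimulated) = 34318 / 64.62 = 531.0740
CPM(bortezomib-stimulated) = 23565 / 8.92 = 2641.8161
Fold change = 2641.8161 / 531.0740 = 4.97448
log2(4.97448) = 2.3145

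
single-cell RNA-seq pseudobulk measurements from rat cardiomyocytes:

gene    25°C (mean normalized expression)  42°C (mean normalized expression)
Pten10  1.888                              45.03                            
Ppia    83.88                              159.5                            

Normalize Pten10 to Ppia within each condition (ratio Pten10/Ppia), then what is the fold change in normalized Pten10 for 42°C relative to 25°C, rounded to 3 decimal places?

Pten10/Ppia (25°C) = 1.888 / 83.88 = 0.022508
Pten10/Ppia (42°C) = 45.03 / 159.5 = 0.28232
Fold change = 0.28232 / 0.022508 = 12.5429

12.543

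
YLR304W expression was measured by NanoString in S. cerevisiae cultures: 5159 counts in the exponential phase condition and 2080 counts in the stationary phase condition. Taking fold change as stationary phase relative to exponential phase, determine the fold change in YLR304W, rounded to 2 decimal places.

Fold change = 2080 / 5159 = 0.403
YLR304W is downregulated.

0.40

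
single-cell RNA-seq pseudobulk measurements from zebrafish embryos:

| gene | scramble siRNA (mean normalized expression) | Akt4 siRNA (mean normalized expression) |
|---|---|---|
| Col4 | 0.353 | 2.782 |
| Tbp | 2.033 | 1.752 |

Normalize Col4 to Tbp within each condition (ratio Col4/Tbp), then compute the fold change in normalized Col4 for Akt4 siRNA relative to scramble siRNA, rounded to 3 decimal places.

Col4/Tbp (scramble siRNA) = 0.353 / 2.033 = 0.17364
Col4/Tbp (Akt4 siRNA) = 2.782 / 1.752 = 1.5879
Fold change = 1.5879 / 0.17364 = 9.1450

9.145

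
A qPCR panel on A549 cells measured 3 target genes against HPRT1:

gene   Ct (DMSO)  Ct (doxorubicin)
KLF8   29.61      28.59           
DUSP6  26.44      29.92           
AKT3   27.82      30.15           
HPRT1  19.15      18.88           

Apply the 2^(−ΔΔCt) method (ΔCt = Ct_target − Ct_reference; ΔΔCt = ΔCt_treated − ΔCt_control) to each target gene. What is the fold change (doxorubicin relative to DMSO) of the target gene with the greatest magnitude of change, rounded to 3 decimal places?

KLF8: ΔΔCt = (28.59−18.88) − (29.61−19.15) = 9.71 − 10.46 = -0.75; fold change = 2^0.75 = 1.682
DUSP6: ΔΔCt = (29.92−18.88) − (26.44−19.15) = 11.04 − 7.29 = 3.75; fold change = 2^-3.75 = 0.074
AKT3: ΔΔCt = (30.15−18.88) − (27.82−19.15) = 11.27 − 8.67 = 2.60; fold change = 2^-2.60 = 0.165
DUSP6 has the largest |ΔΔCt| = 3.75.

0.074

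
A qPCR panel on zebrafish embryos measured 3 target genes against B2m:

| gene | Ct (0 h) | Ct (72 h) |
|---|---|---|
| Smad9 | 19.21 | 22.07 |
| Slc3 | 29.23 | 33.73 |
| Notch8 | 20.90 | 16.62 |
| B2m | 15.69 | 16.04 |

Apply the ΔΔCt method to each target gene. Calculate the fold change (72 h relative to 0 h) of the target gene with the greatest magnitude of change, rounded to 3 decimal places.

Smad9: ΔΔCt = (22.07−16.04) − (19.21−15.69) = 6.03 − 3.52 = 2.51; fold change = 2^-2.51 = 0.176
Slc3: ΔΔCt = (33.73−16.04) − (29.23−15.69) = 17.69 − 13.54 = 4.15; fold change = 2^-4.15 = 0.056
Notch8: ΔΔCt = (16.62−16.04) − (20.90−15.69) = 0.58 − 5.21 = -4.63; fold change = 2^4.63 = 24.761
Notch8 has the largest |ΔΔCt| = 4.63.

24.761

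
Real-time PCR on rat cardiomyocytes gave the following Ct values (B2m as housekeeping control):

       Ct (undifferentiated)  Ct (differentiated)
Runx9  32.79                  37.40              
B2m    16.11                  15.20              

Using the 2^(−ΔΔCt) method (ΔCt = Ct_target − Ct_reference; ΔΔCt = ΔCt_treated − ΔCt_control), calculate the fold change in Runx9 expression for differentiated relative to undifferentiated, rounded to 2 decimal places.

ΔCt(undifferentiated) = 32.790 − 16.110 = 16.680
ΔCt(differentiated) = 37.400 − 15.200 = 22.200
ΔΔCt = 22.200 − 16.680 = 5.520
Fold change = 2^(−5.520) = 0.022

0.02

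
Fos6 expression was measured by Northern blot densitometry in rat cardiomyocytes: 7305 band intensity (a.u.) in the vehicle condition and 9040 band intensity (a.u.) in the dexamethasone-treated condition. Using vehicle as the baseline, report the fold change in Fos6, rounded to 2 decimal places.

1.24

Fold change = 9040 / 7305 = 1.238
Fos6 is upregulated.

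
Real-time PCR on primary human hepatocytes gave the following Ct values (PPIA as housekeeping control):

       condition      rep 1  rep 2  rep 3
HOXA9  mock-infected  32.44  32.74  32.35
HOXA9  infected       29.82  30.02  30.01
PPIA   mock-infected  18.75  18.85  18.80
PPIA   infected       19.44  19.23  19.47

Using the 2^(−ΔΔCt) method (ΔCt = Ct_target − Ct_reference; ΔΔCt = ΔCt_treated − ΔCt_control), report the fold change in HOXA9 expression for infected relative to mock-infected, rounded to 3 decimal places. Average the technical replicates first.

8.815

Mean Ct: HOXA9 mock-infected 32.510; HOXA9 infected 29.950; PPIA mock-infected 18.800; PPIA infected 19.380
ΔCt(mock-infected) = 32.510 − 18.800 = 13.710
ΔCt(infected) = 29.950 − 19.380 = 10.570
ΔΔCt = 10.570 − 13.710 = -3.140
Fold change = 2^(−(-3.140)) = 2^3.140 = 8.8152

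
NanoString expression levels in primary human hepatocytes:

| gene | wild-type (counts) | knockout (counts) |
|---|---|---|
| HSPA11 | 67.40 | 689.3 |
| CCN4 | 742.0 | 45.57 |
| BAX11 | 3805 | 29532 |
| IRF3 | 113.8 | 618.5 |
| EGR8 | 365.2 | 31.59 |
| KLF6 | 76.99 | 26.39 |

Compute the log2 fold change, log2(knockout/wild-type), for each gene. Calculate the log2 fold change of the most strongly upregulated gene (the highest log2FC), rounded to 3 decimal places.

log2(689.3/67.40) = 3.354  (HSPA11)
log2(45.57/742.0) = -4.025  (CCN4)
log2(29532/3805) = 2.956  (BAX11)
log2(618.5/113.8) = 2.442  (IRF3)
log2(31.59/365.2) = -3.531  (EGR8)
log2(26.39/76.99) = -1.545  (KLF6)
HSPA11 is most strongly upregulated.

3.354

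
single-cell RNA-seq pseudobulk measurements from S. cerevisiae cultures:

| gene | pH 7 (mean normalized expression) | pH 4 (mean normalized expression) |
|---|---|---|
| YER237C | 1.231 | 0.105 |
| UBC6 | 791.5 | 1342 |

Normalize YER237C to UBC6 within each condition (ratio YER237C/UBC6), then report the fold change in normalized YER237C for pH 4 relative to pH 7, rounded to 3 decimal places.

0.050

YER237C/UBC6 (pH 7) = 1.231 / 791.5 = 0.0015553
YER237C/UBC6 (pH 4) = 0.105 / 1342 = 7.8241e-05
Fold change = 7.8241e-05 / 0.0015553 = 0.0503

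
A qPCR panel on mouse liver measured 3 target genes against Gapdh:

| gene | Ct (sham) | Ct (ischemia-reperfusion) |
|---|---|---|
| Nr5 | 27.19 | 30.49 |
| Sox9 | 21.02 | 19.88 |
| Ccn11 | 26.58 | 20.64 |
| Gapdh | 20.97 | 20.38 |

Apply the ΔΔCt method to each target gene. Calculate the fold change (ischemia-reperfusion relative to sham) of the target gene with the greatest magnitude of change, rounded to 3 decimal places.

40.786

Nr5: ΔΔCt = (30.49−20.38) − (27.19−20.97) = 10.11 − 6.22 = 3.89; fold change = 2^-3.89 = 0.067
Sox9: ΔΔCt = (19.88−20.38) − (21.02−20.97) = -0.50 − 0.05 = -0.55; fold change = 2^0.55 = 1.464
Ccn11: ΔΔCt = (20.64−20.38) − (26.58−20.97) = 0.26 − 5.61 = -5.35; fold change = 2^5.35 = 40.786
Ccn11 has the largest |ΔΔCt| = 5.35.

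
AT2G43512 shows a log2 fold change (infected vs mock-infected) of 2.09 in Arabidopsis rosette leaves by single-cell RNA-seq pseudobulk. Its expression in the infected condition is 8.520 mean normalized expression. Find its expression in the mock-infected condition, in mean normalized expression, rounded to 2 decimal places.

Fold change = 2^(2.09) = 4.2575
mock-infected expression = 8.520 / 4.2575 = 2.00

2.00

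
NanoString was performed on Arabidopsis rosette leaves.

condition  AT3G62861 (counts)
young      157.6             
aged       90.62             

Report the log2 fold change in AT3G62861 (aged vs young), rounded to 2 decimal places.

Fold change = 90.62 / 157.6 = 0.5750
log2(0.5750) = -0.798

-0.80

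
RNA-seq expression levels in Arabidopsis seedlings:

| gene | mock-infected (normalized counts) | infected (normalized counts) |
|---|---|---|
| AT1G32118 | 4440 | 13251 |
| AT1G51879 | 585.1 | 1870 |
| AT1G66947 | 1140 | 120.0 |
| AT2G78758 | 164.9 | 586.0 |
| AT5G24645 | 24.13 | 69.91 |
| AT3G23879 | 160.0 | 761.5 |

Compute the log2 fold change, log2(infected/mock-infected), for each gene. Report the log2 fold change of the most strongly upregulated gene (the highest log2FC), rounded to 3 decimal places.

log2(13251/4440) = 1.577  (AT1G32118)
log2(1870/585.1) = 1.676  (AT1G51879)
log2(120.0/1140) = -3.248  (AT1G66947)
log2(586.0/164.9) = 1.829  (AT2G78758)
log2(69.91/24.13) = 1.535  (AT5G24645)
log2(761.5/160.0) = 2.251  (AT3G23879)
AT3G23879 is most strongly upregulated.

2.251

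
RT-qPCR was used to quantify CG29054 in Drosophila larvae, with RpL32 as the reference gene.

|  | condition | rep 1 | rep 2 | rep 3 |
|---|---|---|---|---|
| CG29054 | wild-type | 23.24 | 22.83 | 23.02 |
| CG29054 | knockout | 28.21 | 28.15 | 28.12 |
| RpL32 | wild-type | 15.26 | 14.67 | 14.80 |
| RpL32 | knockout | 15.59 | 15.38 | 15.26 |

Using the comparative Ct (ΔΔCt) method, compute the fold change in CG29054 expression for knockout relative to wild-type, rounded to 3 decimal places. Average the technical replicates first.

0.040

Mean Ct: CG29054 wild-type 23.030; CG29054 knockout 28.160; RpL32 wild-type 14.910; RpL32 knockout 15.410
ΔCt(wild-type) = 23.030 − 14.910 = 8.120
ΔCt(knockout) = 28.160 − 15.410 = 12.750
ΔΔCt = 12.750 − 8.120 = 4.630
Fold change = 2^(−4.630) = 0.0404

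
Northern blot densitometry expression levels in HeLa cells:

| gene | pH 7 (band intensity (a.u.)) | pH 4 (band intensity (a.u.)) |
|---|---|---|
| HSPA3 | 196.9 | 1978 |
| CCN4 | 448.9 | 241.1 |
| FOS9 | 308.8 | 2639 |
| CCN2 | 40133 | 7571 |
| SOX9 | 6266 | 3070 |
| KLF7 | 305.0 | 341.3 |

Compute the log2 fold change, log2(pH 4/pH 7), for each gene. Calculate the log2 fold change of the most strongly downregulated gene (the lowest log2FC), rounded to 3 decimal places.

log2(1978/196.9) = 3.329  (HSPA3)
log2(241.1/448.9) = -0.897  (CCN4)
log2(2639/308.8) = 3.095  (FOS9)
log2(7571/40133) = -2.406  (CCN2)
log2(3070/6266) = -1.029  (SOX9)
log2(341.3/305.0) = 0.162  (KLF7)
CCN2 is most strongly downregulated.

-2.406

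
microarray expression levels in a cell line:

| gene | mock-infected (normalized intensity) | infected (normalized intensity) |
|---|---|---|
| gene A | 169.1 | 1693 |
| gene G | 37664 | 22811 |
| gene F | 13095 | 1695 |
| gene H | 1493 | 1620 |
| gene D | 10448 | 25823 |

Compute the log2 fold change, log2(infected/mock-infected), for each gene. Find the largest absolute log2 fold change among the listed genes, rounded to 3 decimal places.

3.324

log2(1693/169.1) = 3.324  (gene A)
log2(22811/37664) = -0.723  (gene G)
log2(1695/13095) = -2.950  (gene F)
log2(1620/1493) = 0.118  (gene H)
log2(25823/10448) = 1.305  (gene D)
The largest magnitude belongs to gene A.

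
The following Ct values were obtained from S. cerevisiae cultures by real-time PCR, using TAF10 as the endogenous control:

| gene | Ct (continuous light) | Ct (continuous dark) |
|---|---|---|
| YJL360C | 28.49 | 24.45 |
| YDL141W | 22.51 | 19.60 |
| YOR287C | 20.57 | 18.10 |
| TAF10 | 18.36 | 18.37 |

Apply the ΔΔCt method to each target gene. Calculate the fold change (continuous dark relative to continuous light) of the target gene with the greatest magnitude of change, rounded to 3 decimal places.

16.564

YJL360C: ΔΔCt = (24.45−18.37) − (28.49−18.36) = 6.08 − 10.13 = -4.05; fold change = 2^4.05 = 16.564
YDL141W: ΔΔCt = (19.60−18.37) − (22.51−18.36) = 1.23 − 4.15 = -2.92; fold change = 2^2.92 = 7.568
YOR287C: ΔΔCt = (18.10−18.37) − (20.57−18.36) = -0.27 − 2.21 = -2.48; fold change = 2^2.48 = 5.579
YJL360C has the largest |ΔΔCt| = 4.05.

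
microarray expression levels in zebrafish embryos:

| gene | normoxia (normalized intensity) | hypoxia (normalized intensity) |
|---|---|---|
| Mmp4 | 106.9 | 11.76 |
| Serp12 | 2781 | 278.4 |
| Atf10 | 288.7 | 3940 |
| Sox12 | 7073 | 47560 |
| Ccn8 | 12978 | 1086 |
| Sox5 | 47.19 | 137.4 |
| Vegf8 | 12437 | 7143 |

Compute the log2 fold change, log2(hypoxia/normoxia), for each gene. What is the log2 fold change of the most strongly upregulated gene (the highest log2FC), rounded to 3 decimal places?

3.771

log2(11.76/106.9) = -3.184  (Mmp4)
log2(278.4/2781) = -3.320  (Serp12)
log2(3940/288.7) = 3.771  (Atf10)
log2(47560/7073) = 2.749  (Sox12)
log2(1086/12978) = -3.579  (Ccn8)
log2(137.4/47.19) = 1.542  (Sox5)
log2(7143/12437) = -0.800  (Vegf8)
Atf10 is most strongly upregulated.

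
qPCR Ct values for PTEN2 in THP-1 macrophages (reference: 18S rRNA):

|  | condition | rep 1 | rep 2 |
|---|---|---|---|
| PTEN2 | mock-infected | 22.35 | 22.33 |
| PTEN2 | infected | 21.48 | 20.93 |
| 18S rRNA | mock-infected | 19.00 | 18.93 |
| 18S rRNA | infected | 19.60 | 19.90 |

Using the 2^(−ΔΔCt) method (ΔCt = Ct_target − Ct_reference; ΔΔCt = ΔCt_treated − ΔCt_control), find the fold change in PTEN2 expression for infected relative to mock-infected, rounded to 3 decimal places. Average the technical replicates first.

3.784

Mean Ct: PTEN2 mock-infected 22.340; PTEN2 infected 21.205; 18S rRNA mock-infected 18.965; 18S rRNA infected 19.750
ΔCt(mock-infected) = 22.340 − 18.965 = 3.375
ΔCt(infected) = 21.205 − 19.750 = 1.455
ΔΔCt = 1.455 − 3.375 = -1.920
Fold change = 2^(−(-1.920)) = 2^1.920 = 3.7842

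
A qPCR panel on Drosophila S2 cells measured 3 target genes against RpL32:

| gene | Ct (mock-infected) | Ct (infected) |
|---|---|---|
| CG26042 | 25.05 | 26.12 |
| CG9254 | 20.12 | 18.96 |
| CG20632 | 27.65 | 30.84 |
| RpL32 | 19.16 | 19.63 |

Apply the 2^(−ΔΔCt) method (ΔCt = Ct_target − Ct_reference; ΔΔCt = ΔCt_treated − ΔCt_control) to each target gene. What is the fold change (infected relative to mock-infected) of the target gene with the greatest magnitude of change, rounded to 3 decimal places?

CG26042: ΔΔCt = (26.12−19.63) − (25.05−19.16) = 6.49 − 5.89 = 0.60; fold change = 2^-0.60 = 0.660
CG9254: ΔΔCt = (18.96−19.63) − (20.12−19.16) = -0.67 − 0.96 = -1.63; fold change = 2^1.63 = 3.095
CG20632: ΔΔCt = (30.84−19.63) − (27.65−19.16) = 11.21 − 8.49 = 2.72; fold change = 2^-2.72 = 0.152
CG20632 has the largest |ΔΔCt| = 2.72.

0.152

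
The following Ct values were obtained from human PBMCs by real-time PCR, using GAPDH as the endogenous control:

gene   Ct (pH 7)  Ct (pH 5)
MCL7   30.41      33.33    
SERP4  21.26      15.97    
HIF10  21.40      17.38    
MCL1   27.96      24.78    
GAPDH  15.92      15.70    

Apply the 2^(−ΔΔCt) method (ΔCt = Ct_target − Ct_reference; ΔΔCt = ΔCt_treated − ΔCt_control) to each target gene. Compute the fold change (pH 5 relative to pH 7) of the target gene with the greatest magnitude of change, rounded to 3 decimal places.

MCL7: ΔΔCt = (33.33−15.70) − (30.41−15.92) = 17.63 − 14.49 = 3.14; fold change = 2^-3.14 = 0.113
SERP4: ΔΔCt = (15.97−15.70) − (21.26−15.92) = 0.27 − 5.34 = -5.07; fold change = 2^5.07 = 33.591
HIF10: ΔΔCt = (17.38−15.70) − (21.40−15.92) = 1.68 − 5.48 = -3.80; fold change = 2^3.80 = 13.929
MCL1: ΔΔCt = (24.78−15.70) − (27.96−15.92) = 9.08 − 12.04 = -2.96; fold change = 2^2.96 = 7.781
SERP4 has the largest |ΔΔCt| = 5.07.

33.591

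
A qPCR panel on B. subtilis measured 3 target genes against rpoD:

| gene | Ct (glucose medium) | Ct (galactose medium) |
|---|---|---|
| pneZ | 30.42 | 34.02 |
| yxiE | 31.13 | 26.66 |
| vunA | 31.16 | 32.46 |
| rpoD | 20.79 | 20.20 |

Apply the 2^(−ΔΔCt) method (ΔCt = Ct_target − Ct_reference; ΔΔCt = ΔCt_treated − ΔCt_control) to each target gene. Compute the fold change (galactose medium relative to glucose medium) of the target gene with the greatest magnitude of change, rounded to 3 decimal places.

0.055

pneZ: ΔΔCt = (34.02−20.20) − (30.42−20.79) = 13.82 − 9.63 = 4.19; fold change = 2^-4.19 = 0.055
yxiE: ΔΔCt = (26.66−20.20) − (31.13−20.79) = 6.46 − 10.34 = -3.88; fold change = 2^3.88 = 14.723
vunA: ΔΔCt = (32.46−20.20) − (31.16−20.79) = 12.26 − 10.37 = 1.89; fold change = 2^-1.89 = 0.270
pneZ has the largest |ΔΔCt| = 4.19.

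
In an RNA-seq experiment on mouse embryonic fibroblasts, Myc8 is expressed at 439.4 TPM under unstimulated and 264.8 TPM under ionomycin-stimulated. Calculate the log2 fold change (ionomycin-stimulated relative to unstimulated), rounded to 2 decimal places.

Fold change = 264.8 / 439.4 = 0.6026
log2(0.6026) = -0.731

-0.73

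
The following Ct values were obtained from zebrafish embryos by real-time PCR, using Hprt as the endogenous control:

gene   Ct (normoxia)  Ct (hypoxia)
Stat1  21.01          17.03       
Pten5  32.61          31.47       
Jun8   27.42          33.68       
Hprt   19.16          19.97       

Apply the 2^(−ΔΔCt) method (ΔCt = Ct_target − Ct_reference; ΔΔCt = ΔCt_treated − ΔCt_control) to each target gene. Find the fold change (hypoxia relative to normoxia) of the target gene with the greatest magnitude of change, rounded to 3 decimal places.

Stat1: ΔΔCt = (17.03−19.97) − (21.01−19.16) = -2.94 − 1.85 = -4.79; fold change = 2^4.79 = 27.665
Pten5: ΔΔCt = (31.47−19.97) − (32.61−19.16) = 11.50 − 13.45 = -1.95; fold change = 2^1.95 = 3.864
Jun8: ΔΔCt = (33.68−19.97) − (27.42−19.16) = 13.71 − 8.26 = 5.45; fold change = 2^-5.45 = 0.023
Jun8 has the largest |ΔΔCt| = 5.45.

0.023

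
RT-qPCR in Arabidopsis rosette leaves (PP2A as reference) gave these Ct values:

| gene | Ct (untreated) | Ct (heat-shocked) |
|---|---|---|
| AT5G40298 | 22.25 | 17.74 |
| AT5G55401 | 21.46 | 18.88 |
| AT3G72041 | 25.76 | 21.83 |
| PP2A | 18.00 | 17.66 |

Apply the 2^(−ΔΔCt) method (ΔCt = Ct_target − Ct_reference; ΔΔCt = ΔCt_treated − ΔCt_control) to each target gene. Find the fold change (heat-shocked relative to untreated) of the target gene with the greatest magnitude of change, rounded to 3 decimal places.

18.001

AT5G40298: ΔΔCt = (17.74−17.66) − (22.25−18.00) = 0.08 − 4.25 = -4.17; fold change = 2^4.17 = 18.001
AT5G55401: ΔΔCt = (18.88−17.66) − (21.46−18.00) = 1.22 − 3.46 = -2.24; fold change = 2^2.24 = 4.724
AT3G72041: ΔΔCt = (21.83−17.66) − (25.76−18.00) = 4.17 − 7.76 = -3.59; fold change = 2^3.59 = 12.042
AT5G40298 has the largest |ΔΔCt| = 4.17.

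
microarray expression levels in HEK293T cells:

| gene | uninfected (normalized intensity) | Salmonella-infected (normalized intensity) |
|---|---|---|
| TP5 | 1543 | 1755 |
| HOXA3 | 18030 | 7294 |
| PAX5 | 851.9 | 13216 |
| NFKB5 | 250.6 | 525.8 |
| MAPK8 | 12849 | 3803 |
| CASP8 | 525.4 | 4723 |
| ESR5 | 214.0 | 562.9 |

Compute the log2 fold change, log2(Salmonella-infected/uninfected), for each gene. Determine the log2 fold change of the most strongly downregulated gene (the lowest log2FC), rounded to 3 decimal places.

-1.756

log2(1755/1543) = 0.186  (TP5)
log2(7294/18030) = -1.306  (HOXA3)
log2(13216/851.9) = 3.955  (PAX5)
log2(525.8/250.6) = 1.069  (NFKB5)
log2(3803/12849) = -1.756  (MAPK8)
log2(4723/525.4) = 3.168  (CASP8)
log2(562.9/214.0) = 1.395  (ESR5)
MAPK8 is most strongly downregulated.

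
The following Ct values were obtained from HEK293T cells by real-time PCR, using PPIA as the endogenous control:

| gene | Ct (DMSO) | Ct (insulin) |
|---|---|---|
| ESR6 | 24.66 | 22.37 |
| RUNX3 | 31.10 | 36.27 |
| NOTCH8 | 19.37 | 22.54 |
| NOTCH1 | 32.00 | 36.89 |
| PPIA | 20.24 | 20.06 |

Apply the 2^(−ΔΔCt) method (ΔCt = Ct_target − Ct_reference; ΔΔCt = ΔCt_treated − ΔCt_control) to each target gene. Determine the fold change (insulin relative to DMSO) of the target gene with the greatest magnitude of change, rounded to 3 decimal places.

0.025

ESR6: ΔΔCt = (22.37−20.06) − (24.66−20.24) = 2.31 − 4.42 = -2.11; fold change = 2^2.11 = 4.317
RUNX3: ΔΔCt = (36.27−20.06) − (31.10−20.24) = 16.21 − 10.86 = 5.35; fold change = 2^-5.35 = 0.025
NOTCH8: ΔΔCt = (22.54−20.06) − (19.37−20.24) = 2.48 − (-0.87) = 3.35; fold change = 2^-3.35 = 0.098
NOTCH1: ΔΔCt = (36.89−20.06) − (32.00−20.24) = 16.83 − 11.76 = 5.07; fold change = 2^-5.07 = 0.030
RUNX3 has the largest |ΔΔCt| = 5.35.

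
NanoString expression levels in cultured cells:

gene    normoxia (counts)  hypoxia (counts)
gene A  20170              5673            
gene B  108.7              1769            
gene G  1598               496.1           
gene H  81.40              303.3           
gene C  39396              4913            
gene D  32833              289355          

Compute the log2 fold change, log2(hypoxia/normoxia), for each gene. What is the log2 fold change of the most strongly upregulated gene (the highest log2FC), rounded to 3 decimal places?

4.025

log2(5673/20170) = -1.830  (gene A)
log2(1769/108.7) = 4.025  (gene B)
log2(496.1/1598) = -1.688  (gene G)
log2(303.3/81.40) = 1.898  (gene H)
log2(4913/39396) = -3.003  (gene C)
log2(289355/32833) = 3.140  (gene D)
gene B is most strongly upregulated.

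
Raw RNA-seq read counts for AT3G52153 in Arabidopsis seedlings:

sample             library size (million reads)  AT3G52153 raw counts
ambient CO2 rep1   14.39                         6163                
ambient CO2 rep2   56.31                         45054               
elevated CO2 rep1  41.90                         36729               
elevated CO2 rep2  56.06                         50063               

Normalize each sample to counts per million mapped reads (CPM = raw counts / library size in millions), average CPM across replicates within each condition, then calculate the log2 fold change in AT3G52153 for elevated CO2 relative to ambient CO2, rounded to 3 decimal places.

CPM(ambient CO2 rep1) = 6163 / 14.39 = 428.2835
CPM(ambient CO2 rep2) = 45054 / 56.31 = 800.1066
CPM(elevated CO2 rep1) = 36729 / 41.90 = 876.5871
CPM(elevated CO2 rep2) = 50063 / 56.06 = 893.0253
mean CPM(ambient CO2) = 614.1950; mean CPM(elevated CO2) = 884.8062
Fold change = 884.8062 / 614.1950 = 1.44059
log2(1.44059) = 0.5267

0.527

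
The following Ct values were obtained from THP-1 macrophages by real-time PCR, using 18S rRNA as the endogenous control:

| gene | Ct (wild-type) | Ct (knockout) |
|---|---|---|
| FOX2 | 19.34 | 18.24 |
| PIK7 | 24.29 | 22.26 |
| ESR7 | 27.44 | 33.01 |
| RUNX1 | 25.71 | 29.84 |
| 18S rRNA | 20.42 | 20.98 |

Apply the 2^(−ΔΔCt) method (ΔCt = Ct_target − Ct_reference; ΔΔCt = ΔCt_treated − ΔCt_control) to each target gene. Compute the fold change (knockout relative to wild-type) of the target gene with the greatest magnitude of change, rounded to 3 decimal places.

0.031

FOX2: ΔΔCt = (18.24−20.98) − (19.34−20.42) = -2.74 − (-1.08) = -1.66; fold change = 2^1.66 = 3.160
PIK7: ΔΔCt = (22.26−20.98) − (24.29−20.42) = 1.28 − 3.87 = -2.59; fold change = 2^2.59 = 6.021
ESR7: ΔΔCt = (33.01−20.98) − (27.44−20.42) = 12.03 − 7.02 = 5.01; fold change = 2^-5.01 = 0.031
RUNX1: ΔΔCt = (29.84−20.98) − (25.71−20.42) = 8.86 − 5.29 = 3.57; fold change = 2^-3.57 = 0.084
ESR7 has the largest |ΔΔCt| = 5.01.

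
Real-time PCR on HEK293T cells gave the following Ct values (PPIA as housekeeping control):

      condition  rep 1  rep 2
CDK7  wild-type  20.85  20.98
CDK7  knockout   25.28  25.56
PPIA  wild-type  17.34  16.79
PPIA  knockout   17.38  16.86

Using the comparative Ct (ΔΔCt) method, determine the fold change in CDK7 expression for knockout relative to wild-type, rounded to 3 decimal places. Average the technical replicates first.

0.046

Mean Ct: CDK7 wild-type 20.915; CDK7 knockout 25.420; PPIA wild-type 17.065; PPIA knockout 17.120
ΔCt(wild-type) = 20.915 − 17.065 = 3.850
ΔCt(knockout) = 25.420 − 17.120 = 8.300
ΔΔCt = 8.300 − 3.850 = 4.450
Fold change = 2^(−4.450) = 0.0458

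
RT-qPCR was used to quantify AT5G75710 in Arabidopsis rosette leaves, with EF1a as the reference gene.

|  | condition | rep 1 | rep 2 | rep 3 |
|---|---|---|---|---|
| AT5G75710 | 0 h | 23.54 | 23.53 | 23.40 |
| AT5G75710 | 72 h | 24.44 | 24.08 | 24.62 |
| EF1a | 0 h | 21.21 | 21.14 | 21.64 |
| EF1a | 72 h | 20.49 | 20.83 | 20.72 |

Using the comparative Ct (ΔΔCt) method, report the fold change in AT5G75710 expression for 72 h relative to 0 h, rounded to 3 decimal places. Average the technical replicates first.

Mean Ct: AT5G75710 0 h 23.490; AT5G75710 72 h 24.380; EF1a 0 h 21.330; EF1a 72 h 20.680
ΔCt(0 h) = 23.490 − 21.330 = 2.160
ΔCt(72 h) = 24.380 − 20.680 = 3.700
ΔΔCt = 3.700 − 2.160 = 1.540
Fold change = 2^(−1.540) = 0.3439

0.344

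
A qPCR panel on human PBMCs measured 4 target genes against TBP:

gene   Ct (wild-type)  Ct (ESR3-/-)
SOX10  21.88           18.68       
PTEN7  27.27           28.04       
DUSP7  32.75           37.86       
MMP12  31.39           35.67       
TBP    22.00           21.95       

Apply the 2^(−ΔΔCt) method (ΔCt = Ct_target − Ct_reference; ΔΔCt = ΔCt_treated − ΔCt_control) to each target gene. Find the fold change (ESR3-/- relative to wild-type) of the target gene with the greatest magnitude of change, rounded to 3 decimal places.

SOX10: ΔΔCt = (18.68−21.95) − (21.88−22.00) = -3.27 − (-0.12) = -3.15; fold change = 2^3.15 = 8.877
PTEN7: ΔΔCt = (28.04−21.95) − (27.27−22.00) = 6.09 − 5.27 = 0.82; fold change = 2^-0.82 = 0.566
DUSP7: ΔΔCt = (37.86−21.95) − (32.75−22.00) = 15.91 − 10.75 = 5.16; fold change = 2^-5.16 = 0.028
MMP12: ΔΔCt = (35.67−21.95) − (31.39−22.00) = 13.72 − 9.39 = 4.33; fold change = 2^-4.33 = 0.050
DUSP7 has the largest |ΔΔCt| = 5.16.

0.028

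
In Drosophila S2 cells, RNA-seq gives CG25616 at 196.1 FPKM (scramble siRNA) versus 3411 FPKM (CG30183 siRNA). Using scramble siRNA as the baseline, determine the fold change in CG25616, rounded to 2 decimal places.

17.39

Fold change = 3411 / 196.1 = 17.394
CG25616 is upregulated.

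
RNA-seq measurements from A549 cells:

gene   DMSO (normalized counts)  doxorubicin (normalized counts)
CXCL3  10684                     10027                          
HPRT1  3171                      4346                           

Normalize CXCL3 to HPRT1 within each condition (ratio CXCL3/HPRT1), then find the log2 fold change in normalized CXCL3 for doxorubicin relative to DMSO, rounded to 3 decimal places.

CXCL3/HPRT1 (DMSO) = 10684 / 3171 = 3.3693
CXCL3/HPRT1 (doxorubicin) = 10027 / 4346 = 2.3072
Fold change = 2.3072 / 3.3693 = 0.6848
log2(0.6848) = -0.5463

-0.546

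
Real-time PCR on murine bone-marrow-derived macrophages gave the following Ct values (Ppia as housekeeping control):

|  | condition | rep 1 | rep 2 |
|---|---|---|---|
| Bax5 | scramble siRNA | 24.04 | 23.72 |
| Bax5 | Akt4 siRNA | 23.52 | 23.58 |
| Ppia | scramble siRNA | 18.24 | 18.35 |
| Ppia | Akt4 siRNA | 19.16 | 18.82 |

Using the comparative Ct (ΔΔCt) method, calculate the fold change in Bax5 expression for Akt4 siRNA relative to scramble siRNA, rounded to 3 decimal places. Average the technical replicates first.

Mean Ct: Bax5 scramble siRNA 23.880; Bax5 Akt4 siRNA 23.550; Ppia scramble siRNA 18.295; Ppia Akt4 siRNA 18.990
ΔCt(scramble siRNA) = 23.880 − 18.295 = 5.585
ΔCt(Akt4 siRNA) = 23.550 − 18.990 = 4.560
ΔΔCt = 4.560 − 5.585 = -1.025
Fold change = 2^(−(-1.025)) = 2^1.025 = 2.0350

2.035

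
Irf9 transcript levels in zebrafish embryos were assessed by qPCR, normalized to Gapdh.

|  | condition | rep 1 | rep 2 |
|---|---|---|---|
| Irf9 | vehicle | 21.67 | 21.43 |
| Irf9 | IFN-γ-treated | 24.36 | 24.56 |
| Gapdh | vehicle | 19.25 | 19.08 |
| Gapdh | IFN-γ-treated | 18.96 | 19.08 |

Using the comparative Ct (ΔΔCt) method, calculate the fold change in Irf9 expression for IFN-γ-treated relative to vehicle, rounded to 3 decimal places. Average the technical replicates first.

Mean Ct: Irf9 vehicle 21.550; Irf9 IFN-γ-treated 24.460; Gapdh vehicle 19.165; Gapdh IFN-γ-treated 19.020
ΔCt(vehicle) = 21.550 − 19.165 = 2.385
ΔCt(IFN-γ-treated) = 24.460 − 19.020 = 5.440
ΔΔCt = 5.440 − 2.385 = 3.055
Fold change = 2^(−3.055) = 0.1203

0.120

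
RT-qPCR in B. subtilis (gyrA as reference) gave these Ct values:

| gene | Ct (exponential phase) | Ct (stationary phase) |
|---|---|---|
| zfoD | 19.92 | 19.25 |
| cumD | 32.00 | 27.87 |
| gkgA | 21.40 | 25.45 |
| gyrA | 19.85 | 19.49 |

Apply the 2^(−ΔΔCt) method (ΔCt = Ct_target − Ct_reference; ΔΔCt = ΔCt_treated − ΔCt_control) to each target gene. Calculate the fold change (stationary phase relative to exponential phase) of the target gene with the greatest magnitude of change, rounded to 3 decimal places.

zfoD: ΔΔCt = (19.25−19.49) − (19.92−19.85) = -0.24 − 0.07 = -0.31; fold change = 2^0.31 = 1.240
cumD: ΔΔCt = (27.87−19.49) − (32.00−19.85) = 8.38 − 12.15 = -3.77; fold change = 2^3.77 = 13.642
gkgA: ΔΔCt = (25.45−19.49) − (21.40−19.85) = 5.96 − 1.55 = 4.41; fold change = 2^-4.41 = 0.047
gkgA has the largest |ΔΔCt| = 4.41.

0.047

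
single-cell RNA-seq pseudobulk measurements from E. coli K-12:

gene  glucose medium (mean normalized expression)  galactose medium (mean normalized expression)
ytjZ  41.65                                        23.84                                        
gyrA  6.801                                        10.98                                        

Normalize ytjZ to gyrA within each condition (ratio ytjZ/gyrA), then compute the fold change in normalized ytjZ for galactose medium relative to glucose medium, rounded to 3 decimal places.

0.355

ytjZ/gyrA (glucose medium) = 41.65 / 6.801 = 6.1241
ytjZ/gyrA (galactose medium) = 23.84 / 10.98 = 2.1712
Fold change = 2.1712 / 6.1241 = 0.3545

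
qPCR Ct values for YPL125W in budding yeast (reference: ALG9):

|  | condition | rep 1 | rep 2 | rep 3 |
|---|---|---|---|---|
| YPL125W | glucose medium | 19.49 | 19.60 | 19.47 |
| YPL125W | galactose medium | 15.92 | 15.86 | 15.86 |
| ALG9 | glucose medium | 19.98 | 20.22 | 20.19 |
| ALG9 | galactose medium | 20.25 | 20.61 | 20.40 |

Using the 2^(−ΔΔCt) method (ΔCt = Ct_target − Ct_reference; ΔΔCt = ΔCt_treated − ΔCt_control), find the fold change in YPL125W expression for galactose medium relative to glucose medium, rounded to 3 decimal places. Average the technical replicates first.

15.242

Mean Ct: YPL125W glucose medium 19.520; YPL125W galactose medium 15.880; ALG9 glucose medium 20.130; ALG9 galactose medium 20.420
ΔCt(glucose medium) = 19.520 − 20.130 = -0.610
ΔCt(galactose medium) = 15.880 − 20.420 = -4.540
ΔΔCt = -4.540 − (-0.610) = -3.930
Fold change = 2^(−(-3.930)) = 2^3.930 = 15.2422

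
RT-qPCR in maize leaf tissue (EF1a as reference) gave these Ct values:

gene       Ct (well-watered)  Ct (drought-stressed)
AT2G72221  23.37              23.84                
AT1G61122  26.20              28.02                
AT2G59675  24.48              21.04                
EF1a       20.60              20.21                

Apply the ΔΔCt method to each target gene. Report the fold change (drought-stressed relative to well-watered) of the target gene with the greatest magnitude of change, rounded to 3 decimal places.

AT2G72221: ΔΔCt = (23.84−20.21) − (23.37−20.60) = 3.63 − 2.77 = 0.86; fold change = 2^-0.86 = 0.551
AT1G61122: ΔΔCt = (28.02−20.21) − (26.20−20.60) = 7.81 − 5.60 = 2.21; fold change = 2^-2.21 = 0.216
AT2G59675: ΔΔCt = (21.04−20.21) − (24.48−20.60) = 0.83 − 3.88 = -3.05; fold change = 2^3.05 = 8.282
AT2G59675 has the largest |ΔΔCt| = 3.05.

8.282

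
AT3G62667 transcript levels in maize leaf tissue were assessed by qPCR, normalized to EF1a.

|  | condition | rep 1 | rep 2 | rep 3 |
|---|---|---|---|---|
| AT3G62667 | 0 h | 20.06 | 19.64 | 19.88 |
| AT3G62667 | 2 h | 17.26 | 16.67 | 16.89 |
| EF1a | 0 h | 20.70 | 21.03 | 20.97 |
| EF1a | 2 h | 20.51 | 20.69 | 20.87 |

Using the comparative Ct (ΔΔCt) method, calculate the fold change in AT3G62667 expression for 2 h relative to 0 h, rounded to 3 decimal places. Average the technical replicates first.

6.543

Mean Ct: AT3G62667 0 h 19.860; AT3G62667 2 h 16.940; EF1a 0 h 20.900; EF1a 2 h 20.690
ΔCt(0 h) = 19.860 − 20.900 = -1.040
ΔCt(2 h) = 16.940 − 20.690 = -3.750
ΔΔCt = -3.750 − (-1.040) = -2.710
Fold change = 2^(−(-2.710)) = 2^2.710 = 6.5432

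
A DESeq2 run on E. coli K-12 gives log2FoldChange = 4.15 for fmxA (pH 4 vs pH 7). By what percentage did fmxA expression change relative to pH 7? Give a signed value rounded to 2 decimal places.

1675.31%

Fold change = 2^(4.15) = 17.7531
Percent change = (FC − 1) × 100% = (17.7531 − 1) × 100 = 1675.31%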